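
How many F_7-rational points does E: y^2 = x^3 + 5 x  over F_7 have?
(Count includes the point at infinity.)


For each x in F_7, count y with y^2 = x^3 + 5 x + 0 mod 7:
  x = 0: RHS = 0, y in [0]  -> 1 point(s)
  x = 2: RHS = 4, y in [2, 5]  -> 2 point(s)
  x = 3: RHS = 0, y in [0]  -> 1 point(s)
  x = 4: RHS = 0, y in [0]  -> 1 point(s)
  x = 6: RHS = 1, y in [1, 6]  -> 2 point(s)
Affine points: 7. Add the point at infinity: total = 8.

#E(F_7) = 8


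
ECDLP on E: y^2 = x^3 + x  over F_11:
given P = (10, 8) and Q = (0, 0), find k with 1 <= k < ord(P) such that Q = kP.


Enumerate multiples of P until we hit Q = (0, 0):
  1P = (10, 8)
  2P = (0, 0)
Match found at i = 2.

k = 2


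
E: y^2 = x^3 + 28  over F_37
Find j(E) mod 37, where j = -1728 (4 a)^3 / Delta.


Delta = -16(4 a^3 + 27 b^2) mod 37 = 10
-1728 * (4 a)^3 = -1728 * (4*0)^3 mod 37 = 0
j = 0 * 10^(-1) mod 37 = 0

j = 0 (mod 37)


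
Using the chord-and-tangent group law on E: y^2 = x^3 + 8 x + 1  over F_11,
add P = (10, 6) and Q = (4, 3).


P != Q, so use the chord formula.
s = (y2 - y1) / (x2 - x1) = (8) / (5) mod 11 = 6
x3 = s^2 - x1 - x2 mod 11 = 6^2 - 10 - 4 = 0
y3 = s (x1 - x3) - y1 mod 11 = 6 * (10 - 0) - 6 = 10

P + Q = (0, 10)


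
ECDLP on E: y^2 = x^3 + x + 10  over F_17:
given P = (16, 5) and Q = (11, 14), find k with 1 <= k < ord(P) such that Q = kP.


Enumerate multiples of P until we hit Q = (11, 14):
  1P = (16, 5)
  2P = (11, 14)
Match found at i = 2.

k = 2


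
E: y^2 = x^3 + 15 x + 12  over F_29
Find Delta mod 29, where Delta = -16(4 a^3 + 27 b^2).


4 a^3 + 27 b^2 = 4*15^3 + 27*12^2 = 13500 + 3888 = 17388
Delta = -16 * (17388) = -278208
Delta mod 29 = 18

Delta = 18 (mod 29)


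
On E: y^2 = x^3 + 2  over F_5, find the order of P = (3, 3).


Compute successive multiples of P until we hit O:
  1P = (3, 3)
  2P = (3, 2)
  3P = O

ord(P) = 3


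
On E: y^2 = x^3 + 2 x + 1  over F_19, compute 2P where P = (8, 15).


Doubling: s = (3 x1^2 + a) / (2 y1)
s = (3*8^2 + 2) / (2*15) mod 19 = 9
x3 = s^2 - 2 x1 mod 19 = 9^2 - 2*8 = 8
y3 = s (x1 - x3) - y1 mod 19 = 9 * (8 - 8) - 15 = 4

2P = (8, 4)


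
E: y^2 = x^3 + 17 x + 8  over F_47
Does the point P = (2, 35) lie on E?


Check whether y^2 = x^3 + 17 x + 8 (mod 47) for (x, y) = (2, 35).
LHS: y^2 = 35^2 mod 47 = 3
RHS: x^3 + 17 x + 8 = 2^3 + 17*2 + 8 mod 47 = 3
LHS = RHS

Yes, on the curve


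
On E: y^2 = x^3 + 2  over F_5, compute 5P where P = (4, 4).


k = 5 = 101_2 (binary, LSB first: 101)
Double-and-add from P = (4, 4):
  bit 0 = 1: acc = O + (4, 4) = (4, 4)
  bit 1 = 0: acc unchanged = (4, 4)
  bit 2 = 1: acc = (4, 4) + (3, 3) = (4, 1)

5P = (4, 1)


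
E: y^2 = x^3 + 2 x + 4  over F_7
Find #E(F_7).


For each x in F_7, count y with y^2 = x^3 + 2 x + 4 mod 7:
  x = 0: RHS = 4, y in [2, 5]  -> 2 point(s)
  x = 1: RHS = 0, y in [0]  -> 1 point(s)
  x = 2: RHS = 2, y in [3, 4]  -> 2 point(s)
  x = 3: RHS = 2, y in [3, 4]  -> 2 point(s)
  x = 6: RHS = 1, y in [1, 6]  -> 2 point(s)
Affine points: 9. Add the point at infinity: total = 10.

#E(F_7) = 10


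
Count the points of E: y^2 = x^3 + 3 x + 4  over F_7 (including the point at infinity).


For each x in F_7, count y with y^2 = x^3 + 3 x + 4 mod 7:
  x = 0: RHS = 4, y in [2, 5]  -> 2 point(s)
  x = 1: RHS = 1, y in [1, 6]  -> 2 point(s)
  x = 2: RHS = 4, y in [2, 5]  -> 2 point(s)
  x = 5: RHS = 4, y in [2, 5]  -> 2 point(s)
  x = 6: RHS = 0, y in [0]  -> 1 point(s)
Affine points: 9. Add the point at infinity: total = 10.

#E(F_7) = 10


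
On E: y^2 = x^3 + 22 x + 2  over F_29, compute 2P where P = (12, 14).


Doubling: s = (3 x1^2 + a) / (2 y1)
s = (3*12^2 + 22) / (2*14) mod 29 = 10
x3 = s^2 - 2 x1 mod 29 = 10^2 - 2*12 = 18
y3 = s (x1 - x3) - y1 mod 29 = 10 * (12 - 18) - 14 = 13

2P = (18, 13)


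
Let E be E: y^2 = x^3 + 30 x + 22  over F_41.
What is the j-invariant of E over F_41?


Delta = -16(4 a^3 + 27 b^2) mod 41 = 39
-1728 * (4 a)^3 = -1728 * (4*30)^3 mod 41 = 39
j = 39 * 39^(-1) mod 41 = 1

j = 1 (mod 41)


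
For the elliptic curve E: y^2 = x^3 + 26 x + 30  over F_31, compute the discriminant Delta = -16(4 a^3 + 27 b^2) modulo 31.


4 a^3 + 27 b^2 = 4*26^3 + 27*30^2 = 70304 + 24300 = 94604
Delta = -16 * (94604) = -1513664
Delta mod 31 = 4

Delta = 4 (mod 31)


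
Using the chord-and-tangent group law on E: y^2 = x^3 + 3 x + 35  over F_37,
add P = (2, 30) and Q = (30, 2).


P != Q, so use the chord formula.
s = (y2 - y1) / (x2 - x1) = (9) / (28) mod 37 = 36
x3 = s^2 - x1 - x2 mod 37 = 36^2 - 2 - 30 = 6
y3 = s (x1 - x3) - y1 mod 37 = 36 * (2 - 6) - 30 = 11

P + Q = (6, 11)


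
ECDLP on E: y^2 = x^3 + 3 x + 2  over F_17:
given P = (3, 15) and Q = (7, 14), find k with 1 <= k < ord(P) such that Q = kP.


Enumerate multiples of P until we hit Q = (7, 14):
  1P = (3, 15)
  2P = (12, 10)
  3P = (0, 6)
  4P = (6, 10)
  5P = (7, 3)
  6P = (16, 7)
  7P = (2, 4)
  8P = (14, 0)
  9P = (2, 13)
  10P = (16, 10)
  11P = (7, 14)
Match found at i = 11.

k = 11


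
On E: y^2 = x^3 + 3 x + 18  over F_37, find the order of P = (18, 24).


Compute successive multiples of P until we hit O:
  1P = (18, 24)
  2P = (29, 0)
  3P = (18, 13)
  4P = O

ord(P) = 4


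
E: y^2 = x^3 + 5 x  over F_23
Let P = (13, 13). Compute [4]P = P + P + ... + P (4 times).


k = 4 = 100_2 (binary, LSB first: 001)
Double-and-add from P = (13, 13):
  bit 0 = 0: acc unchanged = O
  bit 1 = 0: acc unchanged = O
  bit 2 = 1: acc = O + (16, 17) = (16, 17)

4P = (16, 17)


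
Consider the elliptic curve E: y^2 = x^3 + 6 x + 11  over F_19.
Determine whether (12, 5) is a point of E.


Check whether y^2 = x^3 + 6 x + 11 (mod 19) for (x, y) = (12, 5).
LHS: y^2 = 5^2 mod 19 = 6
RHS: x^3 + 6 x + 11 = 12^3 + 6*12 + 11 mod 19 = 6
LHS = RHS

Yes, on the curve


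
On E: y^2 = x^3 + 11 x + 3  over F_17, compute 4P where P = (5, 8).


k = 4 = 100_2 (binary, LSB first: 001)
Double-and-add from P = (5, 8):
  bit 0 = 0: acc unchanged = O
  bit 1 = 0: acc unchanged = O
  bit 2 = 1: acc = O + (9, 10) = (9, 10)

4P = (9, 10)


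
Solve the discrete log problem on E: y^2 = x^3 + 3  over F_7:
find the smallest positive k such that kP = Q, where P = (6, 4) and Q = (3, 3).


Enumerate multiples of P until we hit Q = (3, 3):
  1P = (6, 4)
  2P = (4, 2)
  3P = (5, 4)
  4P = (3, 3)
Match found at i = 4.

k = 4


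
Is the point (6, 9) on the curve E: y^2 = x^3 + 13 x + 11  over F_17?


Check whether y^2 = x^3 + 13 x + 11 (mod 17) for (x, y) = (6, 9).
LHS: y^2 = 9^2 mod 17 = 13
RHS: x^3 + 13 x + 11 = 6^3 + 13*6 + 11 mod 17 = 16
LHS != RHS

No, not on the curve


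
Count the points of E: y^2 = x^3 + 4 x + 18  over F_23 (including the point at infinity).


For each x in F_23, count y with y^2 = x^3 + 4 x + 18 mod 23:
  x = 0: RHS = 18, y in [8, 15]  -> 2 point(s)
  x = 1: RHS = 0, y in [0]  -> 1 point(s)
  x = 4: RHS = 6, y in [11, 12]  -> 2 point(s)
  x = 5: RHS = 2, y in [5, 18]  -> 2 point(s)
  x = 9: RHS = 1, y in [1, 22]  -> 2 point(s)
  x = 10: RHS = 0, y in [0]  -> 1 point(s)
  x = 11: RHS = 13, y in [6, 17]  -> 2 point(s)
  x = 12: RHS = 0, y in [0]  -> 1 point(s)
  x = 13: RHS = 13, y in [6, 17]  -> 2 point(s)
  x = 14: RHS = 12, y in [9, 14]  -> 2 point(s)
  x = 15: RHS = 3, y in [7, 16]  -> 2 point(s)
  x = 17: RHS = 8, y in [10, 13]  -> 2 point(s)
  x = 20: RHS = 2, y in [5, 18]  -> 2 point(s)
  x = 21: RHS = 2, y in [5, 18]  -> 2 point(s)
  x = 22: RHS = 13, y in [6, 17]  -> 2 point(s)
Affine points: 27. Add the point at infinity: total = 28.

#E(F_23) = 28


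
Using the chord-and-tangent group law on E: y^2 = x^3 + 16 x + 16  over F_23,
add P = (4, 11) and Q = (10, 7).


P != Q, so use the chord formula.
s = (y2 - y1) / (x2 - x1) = (19) / (6) mod 23 = 7
x3 = s^2 - x1 - x2 mod 23 = 7^2 - 4 - 10 = 12
y3 = s (x1 - x3) - y1 mod 23 = 7 * (4 - 12) - 11 = 2

P + Q = (12, 2)


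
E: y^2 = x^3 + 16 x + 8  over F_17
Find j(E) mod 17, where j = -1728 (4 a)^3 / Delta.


Delta = -16(4 a^3 + 27 b^2) mod 17 = 7
-1728 * (4 a)^3 = -1728 * (4*16)^3 mod 17 = 7
j = 7 * 7^(-1) mod 17 = 1

j = 1 (mod 17)


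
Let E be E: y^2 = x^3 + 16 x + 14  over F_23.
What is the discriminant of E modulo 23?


4 a^3 + 27 b^2 = 4*16^3 + 27*14^2 = 16384 + 5292 = 21676
Delta = -16 * (21676) = -346816
Delta mod 23 = 1

Delta = 1 (mod 23)


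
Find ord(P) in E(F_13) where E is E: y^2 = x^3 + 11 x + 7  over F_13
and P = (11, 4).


Compute successive multiples of P until we hit O:
  1P = (11, 4)
  2P = (8, 3)
  3P = (10, 5)
  4P = (6, 4)
  5P = (9, 9)
  6P = (9, 4)
  7P = (6, 9)
  8P = (10, 8)
  ... (continuing to 11P)
  11P = O

ord(P) = 11


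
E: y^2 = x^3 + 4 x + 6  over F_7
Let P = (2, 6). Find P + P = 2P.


Doubling: s = (3 x1^2 + a) / (2 y1)
s = (3*2^2 + 4) / (2*6) mod 7 = 6
x3 = s^2 - 2 x1 mod 7 = 6^2 - 2*2 = 4
y3 = s (x1 - x3) - y1 mod 7 = 6 * (2 - 4) - 6 = 3

2P = (4, 3)


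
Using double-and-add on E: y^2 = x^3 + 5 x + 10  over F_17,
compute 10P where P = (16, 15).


k = 10 = 1010_2 (binary, LSB first: 0101)
Double-and-add from P = (16, 15):
  bit 0 = 0: acc unchanged = O
  bit 1 = 1: acc = O + (6, 16) = (6, 16)
  bit 2 = 0: acc unchanged = (6, 16)
  bit 3 = 1: acc = (6, 16) + (15, 3) = (9, 11)

10P = (9, 11)


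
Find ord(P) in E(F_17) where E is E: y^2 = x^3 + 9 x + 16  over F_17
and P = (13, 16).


Compute successive multiples of P until we hit O:
  1P = (13, 16)
  2P = (0, 13)
  3P = (12, 13)
  4P = (1, 3)
  5P = (5, 4)
  6P = (14, 8)
  7P = (3, 6)
  8P = (2, 12)
  ... (continuing to 21P)
  21P = O

ord(P) = 21


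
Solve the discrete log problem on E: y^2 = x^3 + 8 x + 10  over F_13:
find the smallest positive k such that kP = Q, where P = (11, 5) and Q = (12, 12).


Enumerate multiples of P until we hit Q = (12, 12):
  1P = (11, 5)
  2P = (8, 1)
  3P = (3, 10)
  4P = (0, 6)
  5P = (12, 1)
  6P = (6, 1)
  7P = (6, 12)
  8P = (12, 12)
Match found at i = 8.

k = 8


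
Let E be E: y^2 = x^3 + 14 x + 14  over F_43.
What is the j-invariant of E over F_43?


Delta = -16(4 a^3 + 27 b^2) mod 43 = 34
-1728 * (4 a)^3 = -1728 * (4*14)^3 mod 43 = 11
j = 11 * 34^(-1) mod 43 = 37

j = 37 (mod 43)


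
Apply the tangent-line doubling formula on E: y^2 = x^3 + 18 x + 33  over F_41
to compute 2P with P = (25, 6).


Doubling: s = (3 x1^2 + a) / (2 y1)
s = (3*25^2 + 18) / (2*6) mod 41 = 4
x3 = s^2 - 2 x1 mod 41 = 4^2 - 2*25 = 7
y3 = s (x1 - x3) - y1 mod 41 = 4 * (25 - 7) - 6 = 25

2P = (7, 25)


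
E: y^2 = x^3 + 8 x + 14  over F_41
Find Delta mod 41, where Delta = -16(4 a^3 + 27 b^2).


4 a^3 + 27 b^2 = 4*8^3 + 27*14^2 = 2048 + 5292 = 7340
Delta = -16 * (7340) = -117440
Delta mod 41 = 25

Delta = 25 (mod 41)


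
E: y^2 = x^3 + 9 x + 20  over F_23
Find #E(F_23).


For each x in F_23, count y with y^2 = x^3 + 9 x + 20 mod 23:
  x = 2: RHS = 0, y in [0]  -> 1 point(s)
  x = 5: RHS = 6, y in [11, 12]  -> 2 point(s)
  x = 7: RHS = 12, y in [9, 14]  -> 2 point(s)
  x = 8: RHS = 6, y in [11, 12]  -> 2 point(s)
  x = 9: RHS = 2, y in [5, 18]  -> 2 point(s)
  x = 10: RHS = 6, y in [11, 12]  -> 2 point(s)
  x = 11: RHS = 1, y in [1, 22]  -> 2 point(s)
  x = 12: RHS = 16, y in [4, 19]  -> 2 point(s)
  x = 17: RHS = 3, y in [7, 16]  -> 2 point(s)
  x = 19: RHS = 12, y in [9, 14]  -> 2 point(s)
  x = 20: RHS = 12, y in [9, 14]  -> 2 point(s)
Affine points: 21. Add the point at infinity: total = 22.

#E(F_23) = 22


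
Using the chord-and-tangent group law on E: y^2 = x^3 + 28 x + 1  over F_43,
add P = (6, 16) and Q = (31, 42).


P != Q, so use the chord formula.
s = (y2 - y1) / (x2 - x1) = (26) / (25) mod 43 = 32
x3 = s^2 - x1 - x2 mod 43 = 32^2 - 6 - 31 = 41
y3 = s (x1 - x3) - y1 mod 43 = 32 * (6 - 41) - 16 = 25

P + Q = (41, 25)


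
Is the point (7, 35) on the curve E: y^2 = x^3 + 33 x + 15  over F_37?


Check whether y^2 = x^3 + 33 x + 15 (mod 37) for (x, y) = (7, 35).
LHS: y^2 = 35^2 mod 37 = 4
RHS: x^3 + 33 x + 15 = 7^3 + 33*7 + 15 mod 37 = 34
LHS != RHS

No, not on the curve


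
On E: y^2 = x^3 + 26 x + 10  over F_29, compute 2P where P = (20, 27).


Doubling: s = (3 x1^2 + a) / (2 y1)
s = (3*20^2 + 26) / (2*27) mod 29 = 27
x3 = s^2 - 2 x1 mod 29 = 27^2 - 2*20 = 22
y3 = s (x1 - x3) - y1 mod 29 = 27 * (20 - 22) - 27 = 6

2P = (22, 6)


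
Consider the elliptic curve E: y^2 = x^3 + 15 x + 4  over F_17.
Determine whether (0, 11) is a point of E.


Check whether y^2 = x^3 + 15 x + 4 (mod 17) for (x, y) = (0, 11).
LHS: y^2 = 11^2 mod 17 = 2
RHS: x^3 + 15 x + 4 = 0^3 + 15*0 + 4 mod 17 = 4
LHS != RHS

No, not on the curve


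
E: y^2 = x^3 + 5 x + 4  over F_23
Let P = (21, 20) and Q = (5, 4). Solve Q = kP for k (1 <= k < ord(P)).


Enumerate multiples of P until we hit Q = (5, 4):
  1P = (21, 20)
  2P = (5, 19)
  3P = (5, 4)
Match found at i = 3.

k = 3


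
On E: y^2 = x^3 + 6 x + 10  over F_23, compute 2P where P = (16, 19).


k = 2 = 10_2 (binary, LSB first: 01)
Double-and-add from P = (16, 19):
  bit 0 = 0: acc unchanged = O
  bit 1 = 1: acc = O + (15, 5) = (15, 5)

2P = (15, 5)


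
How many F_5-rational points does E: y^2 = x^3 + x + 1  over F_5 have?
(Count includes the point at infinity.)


For each x in F_5, count y with y^2 = x^3 + 1 x + 1 mod 5:
  x = 0: RHS = 1, y in [1, 4]  -> 2 point(s)
  x = 2: RHS = 1, y in [1, 4]  -> 2 point(s)
  x = 3: RHS = 1, y in [1, 4]  -> 2 point(s)
  x = 4: RHS = 4, y in [2, 3]  -> 2 point(s)
Affine points: 8. Add the point at infinity: total = 9.

#E(F_5) = 9


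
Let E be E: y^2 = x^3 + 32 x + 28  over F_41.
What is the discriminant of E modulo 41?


4 a^3 + 27 b^2 = 4*32^3 + 27*28^2 = 131072 + 21168 = 152240
Delta = -16 * (152240) = -2435840
Delta mod 41 = 11

Delta = 11 (mod 41)


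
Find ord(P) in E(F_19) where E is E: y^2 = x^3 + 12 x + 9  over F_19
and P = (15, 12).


Compute successive multiples of P until we hit O:
  1P = (15, 12)
  2P = (0, 16)
  3P = (5, 17)
  4P = (4, 11)
  5P = (11, 16)
  6P = (13, 5)
  7P = (8, 3)
  8P = (12, 0)
  ... (continuing to 16P)
  16P = O

ord(P) = 16


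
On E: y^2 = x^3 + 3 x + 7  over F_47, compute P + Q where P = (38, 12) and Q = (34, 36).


P != Q, so use the chord formula.
s = (y2 - y1) / (x2 - x1) = (24) / (43) mod 47 = 41
x3 = s^2 - x1 - x2 mod 47 = 41^2 - 38 - 34 = 11
y3 = s (x1 - x3) - y1 mod 47 = 41 * (38 - 11) - 12 = 14

P + Q = (11, 14)


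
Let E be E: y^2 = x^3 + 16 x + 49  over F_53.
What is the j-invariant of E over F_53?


Delta = -16(4 a^3 + 27 b^2) mod 53 = 25
-1728 * (4 a)^3 = -1728 * (4*16)^3 mod 53 = 20
j = 20 * 25^(-1) mod 53 = 22

j = 22 (mod 53)


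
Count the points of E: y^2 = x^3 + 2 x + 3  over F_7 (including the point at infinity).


For each x in F_7, count y with y^2 = x^3 + 2 x + 3 mod 7:
  x = 2: RHS = 1, y in [1, 6]  -> 2 point(s)
  x = 3: RHS = 1, y in [1, 6]  -> 2 point(s)
  x = 6: RHS = 0, y in [0]  -> 1 point(s)
Affine points: 5. Add the point at infinity: total = 6.

#E(F_7) = 6


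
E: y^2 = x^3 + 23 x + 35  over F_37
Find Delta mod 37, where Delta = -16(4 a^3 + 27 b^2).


4 a^3 + 27 b^2 = 4*23^3 + 27*35^2 = 48668 + 33075 = 81743
Delta = -16 * (81743) = -1307888
Delta mod 37 = 25

Delta = 25 (mod 37)


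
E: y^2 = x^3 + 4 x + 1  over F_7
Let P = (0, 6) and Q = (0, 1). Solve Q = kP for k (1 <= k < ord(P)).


Enumerate multiples of P until we hit Q = (0, 1):
  1P = (0, 6)
  2P = (4, 2)
  3P = (4, 5)
  4P = (0, 1)
Match found at i = 4.

k = 4


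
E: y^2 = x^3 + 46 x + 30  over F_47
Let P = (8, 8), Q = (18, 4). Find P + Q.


P != Q, so use the chord formula.
s = (y2 - y1) / (x2 - x1) = (43) / (10) mod 47 = 9
x3 = s^2 - x1 - x2 mod 47 = 9^2 - 8 - 18 = 8
y3 = s (x1 - x3) - y1 mod 47 = 9 * (8 - 8) - 8 = 39

P + Q = (8, 39)


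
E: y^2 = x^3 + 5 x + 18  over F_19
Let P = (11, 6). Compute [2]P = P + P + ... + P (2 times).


k = 2 = 10_2 (binary, LSB first: 01)
Double-and-add from P = (11, 6):
  bit 0 = 0: acc unchanged = O
  bit 1 = 1: acc = O + (17, 0) = (17, 0)

2P = (17, 0)


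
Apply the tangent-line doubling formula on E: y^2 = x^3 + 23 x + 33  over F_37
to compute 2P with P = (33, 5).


Doubling: s = (3 x1^2 + a) / (2 y1)
s = (3*33^2 + 23) / (2*5) mod 37 = 33
x3 = s^2 - 2 x1 mod 37 = 33^2 - 2*33 = 24
y3 = s (x1 - x3) - y1 mod 37 = 33 * (33 - 24) - 5 = 33

2P = (24, 33)


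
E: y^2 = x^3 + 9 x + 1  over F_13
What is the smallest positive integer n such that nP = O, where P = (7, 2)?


Compute successive multiples of P until we hit O:
  1P = (7, 2)
  2P = (12, 11)
  3P = (4, 6)
  4P = (11, 12)
  5P = (11, 1)
  6P = (4, 7)
  7P = (12, 2)
  8P = (7, 11)
  ... (continuing to 9P)
  9P = O

ord(P) = 9


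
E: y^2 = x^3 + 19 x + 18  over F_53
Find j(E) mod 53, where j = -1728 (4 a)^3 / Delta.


Delta = -16(4 a^3 + 27 b^2) mod 53 = 28
-1728 * (4 a)^3 = -1728 * (4*19)^3 mod 53 = 47
j = 47 * 28^(-1) mod 53 = 49

j = 49 (mod 53)


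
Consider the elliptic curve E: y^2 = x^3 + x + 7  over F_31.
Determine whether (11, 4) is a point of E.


Check whether y^2 = x^3 + 1 x + 7 (mod 31) for (x, y) = (11, 4).
LHS: y^2 = 4^2 mod 31 = 16
RHS: x^3 + 1 x + 7 = 11^3 + 1*11 + 7 mod 31 = 16
LHS = RHS

Yes, on the curve


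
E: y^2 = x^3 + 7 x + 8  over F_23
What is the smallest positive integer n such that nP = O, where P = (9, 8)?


Compute successive multiples of P until we hit O:
  1P = (9, 8)
  2P = (8, 22)
  3P = (18, 3)
  4P = (0, 10)
  5P = (22, 0)
  6P = (0, 13)
  7P = (18, 20)
  8P = (8, 1)
  ... (continuing to 10P)
  10P = O

ord(P) = 10


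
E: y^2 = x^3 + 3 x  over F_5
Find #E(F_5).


For each x in F_5, count y with y^2 = x^3 + 3 x + 0 mod 5:
  x = 0: RHS = 0, y in [0]  -> 1 point(s)
  x = 1: RHS = 4, y in [2, 3]  -> 2 point(s)
  x = 2: RHS = 4, y in [2, 3]  -> 2 point(s)
  x = 3: RHS = 1, y in [1, 4]  -> 2 point(s)
  x = 4: RHS = 1, y in [1, 4]  -> 2 point(s)
Affine points: 9. Add the point at infinity: total = 10.

#E(F_5) = 10


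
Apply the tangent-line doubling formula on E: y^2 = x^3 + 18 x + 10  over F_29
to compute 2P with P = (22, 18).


Doubling: s = (3 x1^2 + a) / (2 y1)
s = (3*22^2 + 18) / (2*18) mod 29 = 7
x3 = s^2 - 2 x1 mod 29 = 7^2 - 2*22 = 5
y3 = s (x1 - x3) - y1 mod 29 = 7 * (22 - 5) - 18 = 14

2P = (5, 14)


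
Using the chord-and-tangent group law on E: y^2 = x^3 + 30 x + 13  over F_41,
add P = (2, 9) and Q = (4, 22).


P != Q, so use the chord formula.
s = (y2 - y1) / (x2 - x1) = (13) / (2) mod 41 = 27
x3 = s^2 - x1 - x2 mod 41 = 27^2 - 2 - 4 = 26
y3 = s (x1 - x3) - y1 mod 41 = 27 * (2 - 26) - 9 = 40

P + Q = (26, 40)


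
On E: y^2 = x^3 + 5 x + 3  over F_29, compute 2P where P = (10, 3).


k = 2 = 10_2 (binary, LSB first: 01)
Double-and-add from P = (10, 3):
  bit 0 = 0: acc unchanged = O
  bit 1 = 1: acc = O + (8, 2) = (8, 2)

2P = (8, 2)


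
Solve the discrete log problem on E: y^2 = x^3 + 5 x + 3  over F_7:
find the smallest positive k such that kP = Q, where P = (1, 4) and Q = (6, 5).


Enumerate multiples of P until we hit Q = (6, 5):
  1P = (1, 4)
  2P = (6, 5)
Match found at i = 2.

k = 2


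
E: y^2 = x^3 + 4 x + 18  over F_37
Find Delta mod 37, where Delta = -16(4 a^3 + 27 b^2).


4 a^3 + 27 b^2 = 4*4^3 + 27*18^2 = 256 + 8748 = 9004
Delta = -16 * (9004) = -144064
Delta mod 37 = 14

Delta = 14 (mod 37)


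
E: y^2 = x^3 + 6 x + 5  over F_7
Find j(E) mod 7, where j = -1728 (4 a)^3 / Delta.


Delta = -16(4 a^3 + 27 b^2) mod 7 = 2
-1728 * (4 a)^3 = -1728 * (4*6)^3 mod 7 = 6
j = 6 * 2^(-1) mod 7 = 3

j = 3 (mod 7)


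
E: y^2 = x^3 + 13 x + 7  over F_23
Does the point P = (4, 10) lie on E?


Check whether y^2 = x^3 + 13 x + 7 (mod 23) for (x, y) = (4, 10).
LHS: y^2 = 10^2 mod 23 = 8
RHS: x^3 + 13 x + 7 = 4^3 + 13*4 + 7 mod 23 = 8
LHS = RHS

Yes, on the curve


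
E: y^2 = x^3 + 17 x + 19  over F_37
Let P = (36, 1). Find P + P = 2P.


Doubling: s = (3 x1^2 + a) / (2 y1)
s = (3*36^2 + 17) / (2*1) mod 37 = 10
x3 = s^2 - 2 x1 mod 37 = 10^2 - 2*36 = 28
y3 = s (x1 - x3) - y1 mod 37 = 10 * (36 - 28) - 1 = 5

2P = (28, 5)


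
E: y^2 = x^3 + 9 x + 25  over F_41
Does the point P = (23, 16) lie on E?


Check whether y^2 = x^3 + 9 x + 25 (mod 41) for (x, y) = (23, 16).
LHS: y^2 = 16^2 mod 41 = 10
RHS: x^3 + 9 x + 25 = 23^3 + 9*23 + 25 mod 41 = 17
LHS != RHS

No, not on the curve


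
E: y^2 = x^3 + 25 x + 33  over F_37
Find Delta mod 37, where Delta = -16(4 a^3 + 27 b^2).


4 a^3 + 27 b^2 = 4*25^3 + 27*33^2 = 62500 + 29403 = 91903
Delta = -16 * (91903) = -1470448
Delta mod 37 = 6

Delta = 6 (mod 37)


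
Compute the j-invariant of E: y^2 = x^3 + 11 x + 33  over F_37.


Delta = -16(4 a^3 + 27 b^2) mod 37 = 34
-1728 * (4 a)^3 = -1728 * (4*11)^3 mod 37 = 36
j = 36 * 34^(-1) mod 37 = 25

j = 25 (mod 37)


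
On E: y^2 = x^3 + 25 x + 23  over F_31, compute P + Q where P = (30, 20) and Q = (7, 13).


P != Q, so use the chord formula.
s = (y2 - y1) / (x2 - x1) = (24) / (8) mod 31 = 3
x3 = s^2 - x1 - x2 mod 31 = 3^2 - 30 - 7 = 3
y3 = s (x1 - x3) - y1 mod 31 = 3 * (30 - 3) - 20 = 30

P + Q = (3, 30)


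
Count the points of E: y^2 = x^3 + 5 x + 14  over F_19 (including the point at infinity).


For each x in F_19, count y with y^2 = x^3 + 5 x + 14 mod 19:
  x = 1: RHS = 1, y in [1, 18]  -> 2 point(s)
  x = 9: RHS = 9, y in [3, 16]  -> 2 point(s)
  x = 10: RHS = 0, y in [0]  -> 1 point(s)
  x = 12: RHS = 16, y in [4, 15]  -> 2 point(s)
  x = 14: RHS = 16, y in [4, 15]  -> 2 point(s)
  x = 15: RHS = 6, y in [5, 14]  -> 2 point(s)
Affine points: 11. Add the point at infinity: total = 12.

#E(F_19) = 12


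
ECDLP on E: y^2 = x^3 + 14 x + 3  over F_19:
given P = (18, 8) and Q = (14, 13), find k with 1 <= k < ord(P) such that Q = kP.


Enumerate multiples of P until we hit Q = (14, 13):
  1P = (18, 8)
  2P = (13, 8)
  3P = (7, 11)
  4P = (17, 9)
  5P = (4, 16)
  6P = (14, 6)
  7P = (11, 5)
  8P = (15, 15)
  9P = (2, 18)
  10P = (8, 0)
  11P = (2, 1)
  12P = (15, 4)
  13P = (11, 14)
  14P = (14, 13)
Match found at i = 14.

k = 14


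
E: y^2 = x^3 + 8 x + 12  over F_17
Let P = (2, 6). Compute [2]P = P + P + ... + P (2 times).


k = 2 = 10_2 (binary, LSB first: 01)
Double-and-add from P = (2, 6):
  bit 0 = 0: acc unchanged = O
  bit 1 = 1: acc = O + (12, 0) = (12, 0)

2P = (12, 0)


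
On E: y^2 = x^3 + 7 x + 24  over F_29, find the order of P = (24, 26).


Compute successive multiples of P until we hit O:
  1P = (24, 26)
  2P = (26, 11)
  3P = (28, 4)
  4P = (0, 16)
  5P = (9, 2)
  6P = (9, 27)
  7P = (0, 13)
  8P = (28, 25)
  ... (continuing to 11P)
  11P = O

ord(P) = 11


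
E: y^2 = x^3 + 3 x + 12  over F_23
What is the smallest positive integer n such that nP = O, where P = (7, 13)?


Compute successive multiples of P until we hit O:
  1P = (7, 13)
  2P = (2, 7)
  3P = (9, 3)
  4P = (9, 20)
  5P = (2, 16)
  6P = (7, 10)
  7P = O

ord(P) = 7


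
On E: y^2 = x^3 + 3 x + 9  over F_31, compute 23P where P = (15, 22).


k = 23 = 10111_2 (binary, LSB first: 11101)
Double-and-add from P = (15, 22):
  bit 0 = 1: acc = O + (15, 22) = (15, 22)
  bit 1 = 1: acc = (15, 22) + (11, 3) = (14, 6)
  bit 2 = 1: acc = (14, 6) + (10, 27) = (21, 23)
  bit 3 = 0: acc unchanged = (21, 23)
  bit 4 = 1: acc = (21, 23) + (23, 0) = (3, 18)

23P = (3, 18)


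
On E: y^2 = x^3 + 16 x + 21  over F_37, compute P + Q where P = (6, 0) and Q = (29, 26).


P != Q, so use the chord formula.
s = (y2 - y1) / (x2 - x1) = (26) / (23) mod 37 = 14
x3 = s^2 - x1 - x2 mod 37 = 14^2 - 6 - 29 = 13
y3 = s (x1 - x3) - y1 mod 37 = 14 * (6 - 13) - 0 = 13

P + Q = (13, 13)


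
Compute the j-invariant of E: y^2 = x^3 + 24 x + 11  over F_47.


Delta = -16(4 a^3 + 27 b^2) mod 47 = 31
-1728 * (4 a)^3 = -1728 * (4*24)^3 mod 47 = 41
j = 41 * 31^(-1) mod 47 = 18

j = 18 (mod 47)


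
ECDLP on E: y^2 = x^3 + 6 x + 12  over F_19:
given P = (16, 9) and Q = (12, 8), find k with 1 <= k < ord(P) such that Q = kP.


Enumerate multiples of P until we hit Q = (12, 8):
  1P = (16, 9)
  2P = (12, 11)
  3P = (15, 0)
  4P = (12, 8)
Match found at i = 4.

k = 4


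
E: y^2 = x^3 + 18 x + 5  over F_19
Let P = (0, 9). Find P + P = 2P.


Doubling: s = (3 x1^2 + a) / (2 y1)
s = (3*0^2 + 18) / (2*9) mod 19 = 1
x3 = s^2 - 2 x1 mod 19 = 1^2 - 2*0 = 1
y3 = s (x1 - x3) - y1 mod 19 = 1 * (0 - 1) - 9 = 9

2P = (1, 9)


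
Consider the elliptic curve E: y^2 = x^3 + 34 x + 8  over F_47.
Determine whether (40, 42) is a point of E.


Check whether y^2 = x^3 + 34 x + 8 (mod 47) for (x, y) = (40, 42).
LHS: y^2 = 42^2 mod 47 = 25
RHS: x^3 + 34 x + 8 = 40^3 + 34*40 + 8 mod 47 = 38
LHS != RHS

No, not on the curve


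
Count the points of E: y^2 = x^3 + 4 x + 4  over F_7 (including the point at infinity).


For each x in F_7, count y with y^2 = x^3 + 4 x + 4 mod 7:
  x = 0: RHS = 4, y in [2, 5]  -> 2 point(s)
  x = 1: RHS = 2, y in [3, 4]  -> 2 point(s)
  x = 3: RHS = 1, y in [1, 6]  -> 2 point(s)
  x = 4: RHS = 0, y in [0]  -> 1 point(s)
  x = 5: RHS = 2, y in [3, 4]  -> 2 point(s)
Affine points: 9. Add the point at infinity: total = 10.

#E(F_7) = 10


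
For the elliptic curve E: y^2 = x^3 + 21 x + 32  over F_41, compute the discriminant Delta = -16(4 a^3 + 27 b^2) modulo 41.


4 a^3 + 27 b^2 = 4*21^3 + 27*32^2 = 37044 + 27648 = 64692
Delta = -16 * (64692) = -1035072
Delta mod 41 = 14

Delta = 14 (mod 41)


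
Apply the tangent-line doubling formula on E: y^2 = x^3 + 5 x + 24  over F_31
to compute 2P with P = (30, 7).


Doubling: s = (3 x1^2 + a) / (2 y1)
s = (3*30^2 + 5) / (2*7) mod 31 = 5
x3 = s^2 - 2 x1 mod 31 = 5^2 - 2*30 = 27
y3 = s (x1 - x3) - y1 mod 31 = 5 * (30 - 27) - 7 = 8

2P = (27, 8)


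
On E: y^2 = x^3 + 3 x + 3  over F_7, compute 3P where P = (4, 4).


k = 3 = 11_2 (binary, LSB first: 11)
Double-and-add from P = (4, 4):
  bit 0 = 1: acc = O + (4, 4) = (4, 4)
  bit 1 = 1: acc = (4, 4) + (3, 5) = (1, 0)

3P = (1, 0)


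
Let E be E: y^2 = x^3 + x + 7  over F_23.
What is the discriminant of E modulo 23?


4 a^3 + 27 b^2 = 4*1^3 + 27*7^2 = 4 + 1323 = 1327
Delta = -16 * (1327) = -21232
Delta mod 23 = 20

Delta = 20 (mod 23)


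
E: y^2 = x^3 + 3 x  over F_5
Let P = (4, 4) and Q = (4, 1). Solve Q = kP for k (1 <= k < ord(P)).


Enumerate multiples of P until we hit Q = (4, 1):
  1P = (4, 4)
  2P = (1, 2)
  3P = (1, 3)
  4P = (4, 1)
Match found at i = 4.

k = 4


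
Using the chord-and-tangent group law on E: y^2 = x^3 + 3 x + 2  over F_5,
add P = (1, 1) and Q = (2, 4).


P != Q, so use the chord formula.
s = (y2 - y1) / (x2 - x1) = (3) / (1) mod 5 = 3
x3 = s^2 - x1 - x2 mod 5 = 3^2 - 1 - 2 = 1
y3 = s (x1 - x3) - y1 mod 5 = 3 * (1 - 1) - 1 = 4

P + Q = (1, 4)


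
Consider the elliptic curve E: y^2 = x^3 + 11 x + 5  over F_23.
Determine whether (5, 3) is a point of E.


Check whether y^2 = x^3 + 11 x + 5 (mod 23) for (x, y) = (5, 3).
LHS: y^2 = 3^2 mod 23 = 9
RHS: x^3 + 11 x + 5 = 5^3 + 11*5 + 5 mod 23 = 1
LHS != RHS

No, not on the curve


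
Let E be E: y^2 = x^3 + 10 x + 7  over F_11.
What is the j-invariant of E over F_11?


Delta = -16(4 a^3 + 27 b^2) mod 11 = 5
-1728 * (4 a)^3 = -1728 * (4*10)^3 mod 11 = 9
j = 9 * 5^(-1) mod 11 = 4

j = 4 (mod 11)


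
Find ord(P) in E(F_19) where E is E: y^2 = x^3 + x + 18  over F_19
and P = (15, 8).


Compute successive multiples of P until we hit O:
  1P = (15, 8)
  2P = (13, 10)
  3P = (11, 7)
  4P = (18, 15)
  5P = (2, 16)
  6P = (8, 14)
  7P = (1, 18)
  8P = (7, 8)
  ... (continuing to 19P)
  19P = O

ord(P) = 19


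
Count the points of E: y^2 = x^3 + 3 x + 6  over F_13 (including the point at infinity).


For each x in F_13, count y with y^2 = x^3 + 3 x + 6 mod 13:
  x = 1: RHS = 10, y in [6, 7]  -> 2 point(s)
  x = 3: RHS = 3, y in [4, 9]  -> 2 point(s)
  x = 4: RHS = 4, y in [2, 11]  -> 2 point(s)
  x = 5: RHS = 3, y in [4, 9]  -> 2 point(s)
  x = 8: RHS = 9, y in [3, 10]  -> 2 point(s)
  x = 10: RHS = 9, y in [3, 10]  -> 2 point(s)
Affine points: 12. Add the point at infinity: total = 13.

#E(F_13) = 13


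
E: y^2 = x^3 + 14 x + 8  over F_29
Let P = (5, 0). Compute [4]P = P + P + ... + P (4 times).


k = 4 = 100_2 (binary, LSB first: 001)
Double-and-add from P = (5, 0):
  bit 0 = 0: acc unchanged = O
  bit 1 = 0: acc unchanged = O
  bit 2 = 1: acc = O + O = O

4P = O


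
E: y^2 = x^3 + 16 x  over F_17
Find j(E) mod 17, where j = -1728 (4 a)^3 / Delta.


Delta = -16(4 a^3 + 27 b^2) mod 17 = 13
-1728 * (4 a)^3 = -1728 * (4*16)^3 mod 17 = 7
j = 7 * 13^(-1) mod 17 = 11

j = 11 (mod 17)


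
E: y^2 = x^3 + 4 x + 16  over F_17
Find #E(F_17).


For each x in F_17, count y with y^2 = x^3 + 4 x + 16 mod 17:
  x = 0: RHS = 16, y in [4, 13]  -> 2 point(s)
  x = 1: RHS = 4, y in [2, 15]  -> 2 point(s)
  x = 2: RHS = 15, y in [7, 10]  -> 2 point(s)
  x = 3: RHS = 4, y in [2, 15]  -> 2 point(s)
  x = 5: RHS = 8, y in [5, 12]  -> 2 point(s)
  x = 6: RHS = 1, y in [1, 16]  -> 2 point(s)
  x = 7: RHS = 13, y in [8, 9]  -> 2 point(s)
  x = 8: RHS = 16, y in [4, 13]  -> 2 point(s)
  x = 9: RHS = 16, y in [4, 13]  -> 2 point(s)
  x = 10: RHS = 2, y in [6, 11]  -> 2 point(s)
  x = 13: RHS = 4, y in [2, 15]  -> 2 point(s)
  x = 15: RHS = 0, y in [0]  -> 1 point(s)
Affine points: 23. Add the point at infinity: total = 24.

#E(F_17) = 24


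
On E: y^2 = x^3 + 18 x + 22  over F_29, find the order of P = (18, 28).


Compute successive multiples of P until we hit O:
  1P = (18, 28)
  2P = (26, 17)
  3P = (10, 19)
  4P = (0, 14)
  5P = (27, 23)
  6P = (4, 19)
  7P = (12, 9)
  8P = (5, 18)
  ... (continuing to 25P)
  25P = O

ord(P) = 25


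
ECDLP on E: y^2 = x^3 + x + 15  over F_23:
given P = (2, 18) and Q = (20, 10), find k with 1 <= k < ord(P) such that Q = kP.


Enumerate multiples of P until we hit Q = (20, 10):
  1P = (2, 18)
  2P = (20, 10)
Match found at i = 2.

k = 2


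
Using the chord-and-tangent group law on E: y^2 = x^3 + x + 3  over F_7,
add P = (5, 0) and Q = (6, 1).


P != Q, so use the chord formula.
s = (y2 - y1) / (x2 - x1) = (1) / (1) mod 7 = 1
x3 = s^2 - x1 - x2 mod 7 = 1^2 - 5 - 6 = 4
y3 = s (x1 - x3) - y1 mod 7 = 1 * (5 - 4) - 0 = 1

P + Q = (4, 1)


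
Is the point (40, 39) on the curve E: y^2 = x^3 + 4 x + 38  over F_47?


Check whether y^2 = x^3 + 4 x + 38 (mod 47) for (x, y) = (40, 39).
LHS: y^2 = 39^2 mod 47 = 17
RHS: x^3 + 4 x + 38 = 40^3 + 4*40 + 38 mod 47 = 43
LHS != RHS

No, not on the curve


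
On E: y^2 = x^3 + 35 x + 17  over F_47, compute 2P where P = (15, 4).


Doubling: s = (3 x1^2 + a) / (2 y1)
s = (3*15^2 + 35) / (2*4) mod 47 = 30
x3 = s^2 - 2 x1 mod 47 = 30^2 - 2*15 = 24
y3 = s (x1 - x3) - y1 mod 47 = 30 * (15 - 24) - 4 = 8

2P = (24, 8)


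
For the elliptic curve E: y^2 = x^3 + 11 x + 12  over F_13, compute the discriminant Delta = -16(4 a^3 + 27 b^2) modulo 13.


4 a^3 + 27 b^2 = 4*11^3 + 27*12^2 = 5324 + 3888 = 9212
Delta = -16 * (9212) = -147392
Delta mod 13 = 2

Delta = 2 (mod 13)


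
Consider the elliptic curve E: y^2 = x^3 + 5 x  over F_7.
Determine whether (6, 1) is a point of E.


Check whether y^2 = x^3 + 5 x + 0 (mod 7) for (x, y) = (6, 1).
LHS: y^2 = 1^2 mod 7 = 1
RHS: x^3 + 5 x + 0 = 6^3 + 5*6 + 0 mod 7 = 1
LHS = RHS

Yes, on the curve


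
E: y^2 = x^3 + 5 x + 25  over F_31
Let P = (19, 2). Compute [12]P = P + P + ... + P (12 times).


k = 12 = 1100_2 (binary, LSB first: 0011)
Double-and-add from P = (19, 2):
  bit 0 = 0: acc unchanged = O
  bit 1 = 0: acc unchanged = O
  bit 2 = 1: acc = O + (17, 30) = (17, 30)
  bit 3 = 1: acc = (17, 30) + (1, 0) = (17, 1)

12P = (17, 1)


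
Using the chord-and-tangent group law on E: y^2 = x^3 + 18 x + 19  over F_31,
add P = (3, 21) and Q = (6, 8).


P != Q, so use the chord formula.
s = (y2 - y1) / (x2 - x1) = (18) / (3) mod 31 = 6
x3 = s^2 - x1 - x2 mod 31 = 6^2 - 3 - 6 = 27
y3 = s (x1 - x3) - y1 mod 31 = 6 * (3 - 27) - 21 = 21

P + Q = (27, 21)


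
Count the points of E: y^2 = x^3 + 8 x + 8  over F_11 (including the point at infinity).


For each x in F_11, count y with y^2 = x^3 + 8 x + 8 mod 11:
  x = 3: RHS = 4, y in [2, 9]  -> 2 point(s)
  x = 4: RHS = 5, y in [4, 7]  -> 2 point(s)
  x = 7: RHS = 0, y in [0]  -> 1 point(s)
  x = 8: RHS = 1, y in [1, 10]  -> 2 point(s)
Affine points: 7. Add the point at infinity: total = 8.

#E(F_11) = 8


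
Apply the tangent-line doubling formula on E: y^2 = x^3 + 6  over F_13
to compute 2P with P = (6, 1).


Doubling: s = (3 x1^2 + a) / (2 y1)
s = (3*6^2 + 0) / (2*1) mod 13 = 2
x3 = s^2 - 2 x1 mod 13 = 2^2 - 2*6 = 5
y3 = s (x1 - x3) - y1 mod 13 = 2 * (6 - 5) - 1 = 1

2P = (5, 1)


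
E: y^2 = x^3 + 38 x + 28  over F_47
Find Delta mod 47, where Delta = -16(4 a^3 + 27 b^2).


4 a^3 + 27 b^2 = 4*38^3 + 27*28^2 = 219488 + 21168 = 240656
Delta = -16 * (240656) = -3850496
Delta mod 47 = 26

Delta = 26 (mod 47)


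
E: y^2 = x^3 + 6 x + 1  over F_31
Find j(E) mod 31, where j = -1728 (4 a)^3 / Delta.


Delta = -16(4 a^3 + 27 b^2) mod 31 = 4
-1728 * (4 a)^3 = -1728 * (4*6)^3 mod 31 = 15
j = 15 * 4^(-1) mod 31 = 27

j = 27 (mod 31)


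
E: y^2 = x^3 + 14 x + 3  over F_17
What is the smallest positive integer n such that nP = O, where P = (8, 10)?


Compute successive multiples of P until we hit O:
  1P = (8, 10)
  2P = (9, 12)
  3P = (4, 15)
  4P = (14, 6)
  5P = (3, 15)
  6P = (7, 6)
  7P = (1, 1)
  8P = (10, 2)
  ... (continuing to 23P)
  23P = O

ord(P) = 23


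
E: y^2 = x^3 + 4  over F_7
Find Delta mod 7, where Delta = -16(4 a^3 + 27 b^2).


4 a^3 + 27 b^2 = 4*0^3 + 27*4^2 = 0 + 432 = 432
Delta = -16 * (432) = -6912
Delta mod 7 = 4

Delta = 4 (mod 7)


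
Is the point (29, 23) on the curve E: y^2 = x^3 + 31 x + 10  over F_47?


Check whether y^2 = x^3 + 31 x + 10 (mod 47) for (x, y) = (29, 23).
LHS: y^2 = 23^2 mod 47 = 12
RHS: x^3 + 31 x + 10 = 29^3 + 31*29 + 10 mod 47 = 12
LHS = RHS

Yes, on the curve


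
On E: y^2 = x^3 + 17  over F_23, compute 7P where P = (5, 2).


k = 7 = 111_2 (binary, LSB first: 111)
Double-and-add from P = (5, 2):
  bit 0 = 1: acc = O + (5, 2) = (5, 2)
  bit 1 = 1: acc = (5, 2) + (21, 20) = (13, 12)
  bit 2 = 1: acc = (13, 12) + (8, 0) = (5, 21)

7P = (5, 21)


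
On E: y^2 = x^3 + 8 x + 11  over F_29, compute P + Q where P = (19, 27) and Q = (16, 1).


P != Q, so use the chord formula.
s = (y2 - y1) / (x2 - x1) = (3) / (26) mod 29 = 28
x3 = s^2 - x1 - x2 mod 29 = 28^2 - 19 - 16 = 24
y3 = s (x1 - x3) - y1 mod 29 = 28 * (19 - 24) - 27 = 7

P + Q = (24, 7)


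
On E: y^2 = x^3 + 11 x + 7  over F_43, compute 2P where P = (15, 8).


Doubling: s = (3 x1^2 + a) / (2 y1)
s = (3*15^2 + 11) / (2*8) mod 43 = 16
x3 = s^2 - 2 x1 mod 43 = 16^2 - 2*15 = 11
y3 = s (x1 - x3) - y1 mod 43 = 16 * (15 - 11) - 8 = 13

2P = (11, 13)


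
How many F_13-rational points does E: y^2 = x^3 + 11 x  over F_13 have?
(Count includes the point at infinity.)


For each x in F_13, count y with y^2 = x^3 + 11 x + 0 mod 13:
  x = 0: RHS = 0, y in [0]  -> 1 point(s)
  x = 1: RHS = 12, y in [5, 8]  -> 2 point(s)
  x = 2: RHS = 4, y in [2, 11]  -> 2 point(s)
  x = 4: RHS = 4, y in [2, 11]  -> 2 point(s)
  x = 6: RHS = 9, y in [3, 10]  -> 2 point(s)
  x = 7: RHS = 4, y in [2, 11]  -> 2 point(s)
  x = 9: RHS = 9, y in [3, 10]  -> 2 point(s)
  x = 11: RHS = 9, y in [3, 10]  -> 2 point(s)
  x = 12: RHS = 1, y in [1, 12]  -> 2 point(s)
Affine points: 17. Add the point at infinity: total = 18.

#E(F_13) = 18


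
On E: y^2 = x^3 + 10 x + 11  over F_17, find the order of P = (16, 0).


Compute successive multiples of P until we hit O:
  1P = (16, 0)
  2P = O

ord(P) = 2


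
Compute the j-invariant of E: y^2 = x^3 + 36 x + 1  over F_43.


Delta = -16(4 a^3 + 27 b^2) mod 43 = 20
-1728 * (4 a)^3 = -1728 * (4*36)^3 mod 43 = 4
j = 4 * 20^(-1) mod 43 = 26

j = 26 (mod 43)


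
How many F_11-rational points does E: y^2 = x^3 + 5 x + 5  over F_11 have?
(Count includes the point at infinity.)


For each x in F_11, count y with y^2 = x^3 + 5 x + 5 mod 11:
  x = 0: RHS = 5, y in [4, 7]  -> 2 point(s)
  x = 1: RHS = 0, y in [0]  -> 1 point(s)
  x = 2: RHS = 1, y in [1, 10]  -> 2 point(s)
  x = 3: RHS = 3, y in [5, 6]  -> 2 point(s)
  x = 4: RHS = 1, y in [1, 10]  -> 2 point(s)
  x = 5: RHS = 1, y in [1, 10]  -> 2 point(s)
  x = 6: RHS = 9, y in [3, 8]  -> 2 point(s)
  x = 7: RHS = 9, y in [3, 8]  -> 2 point(s)
  x = 9: RHS = 9, y in [3, 8]  -> 2 point(s)
Affine points: 17. Add the point at infinity: total = 18.

#E(F_11) = 18


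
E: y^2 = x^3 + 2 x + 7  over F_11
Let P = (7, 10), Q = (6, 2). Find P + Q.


P != Q, so use the chord formula.
s = (y2 - y1) / (x2 - x1) = (3) / (10) mod 11 = 8
x3 = s^2 - x1 - x2 mod 11 = 8^2 - 7 - 6 = 7
y3 = s (x1 - x3) - y1 mod 11 = 8 * (7 - 7) - 10 = 1

P + Q = (7, 1)


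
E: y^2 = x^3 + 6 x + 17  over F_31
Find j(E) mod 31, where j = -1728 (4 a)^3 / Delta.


Delta = -16(4 a^3 + 27 b^2) mod 31 = 22
-1728 * (4 a)^3 = -1728 * (4*6)^3 mod 31 = 15
j = 15 * 22^(-1) mod 31 = 19

j = 19 (mod 31)


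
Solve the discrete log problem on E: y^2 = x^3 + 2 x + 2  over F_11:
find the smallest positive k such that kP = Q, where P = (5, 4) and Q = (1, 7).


Enumerate multiples of P until we hit Q = (1, 7):
  1P = (5, 4)
  2P = (1, 7)
Match found at i = 2.

k = 2


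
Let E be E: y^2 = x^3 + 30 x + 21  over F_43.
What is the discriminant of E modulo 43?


4 a^3 + 27 b^2 = 4*30^3 + 27*21^2 = 108000 + 11907 = 119907
Delta = -16 * (119907) = -1918512
Delta mod 43 = 19

Delta = 19 (mod 43)


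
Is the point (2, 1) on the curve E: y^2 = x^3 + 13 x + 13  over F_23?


Check whether y^2 = x^3 + 13 x + 13 (mod 23) for (x, y) = (2, 1).
LHS: y^2 = 1^2 mod 23 = 1
RHS: x^3 + 13 x + 13 = 2^3 + 13*2 + 13 mod 23 = 1
LHS = RHS

Yes, on the curve


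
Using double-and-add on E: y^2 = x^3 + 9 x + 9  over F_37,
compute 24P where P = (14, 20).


k = 24 = 11000_2 (binary, LSB first: 00011)
Double-and-add from P = (14, 20):
  bit 0 = 0: acc unchanged = O
  bit 1 = 0: acc unchanged = O
  bit 2 = 0: acc unchanged = O
  bit 3 = 1: acc = O + (30, 11) = (30, 11)
  bit 4 = 1: acc = (30, 11) + (23, 5) = (24, 10)

24P = (24, 10)


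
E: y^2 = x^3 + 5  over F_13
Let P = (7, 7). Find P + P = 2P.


Doubling: s = (3 x1^2 + a) / (2 y1)
s = (3*7^2 + 0) / (2*7) mod 13 = 4
x3 = s^2 - 2 x1 mod 13 = 4^2 - 2*7 = 2
y3 = s (x1 - x3) - y1 mod 13 = 4 * (7 - 2) - 7 = 0

2P = (2, 0)


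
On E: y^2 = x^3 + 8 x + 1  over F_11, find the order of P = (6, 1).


Compute successive multiples of P until we hit O:
  1P = (6, 1)
  2P = (8, 4)
  3P = (2, 5)
  4P = (4, 8)
  5P = (5, 1)
  6P = (0, 10)
  7P = (10, 5)
  8P = (7, 9)
  ... (continuing to 17P)
  17P = O

ord(P) = 17


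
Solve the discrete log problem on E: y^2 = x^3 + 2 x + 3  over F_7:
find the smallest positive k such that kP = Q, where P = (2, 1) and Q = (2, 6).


Enumerate multiples of P until we hit Q = (2, 6):
  1P = (2, 1)
  2P = (3, 6)
  3P = (6, 0)
  4P = (3, 1)
  5P = (2, 6)
Match found at i = 5.

k = 5


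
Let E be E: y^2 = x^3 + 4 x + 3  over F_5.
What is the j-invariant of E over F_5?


Delta = -16(4 a^3 + 27 b^2) mod 5 = 1
-1728 * (4 a)^3 = -1728 * (4*4)^3 mod 5 = 2
j = 2 * 1^(-1) mod 5 = 2

j = 2 (mod 5)


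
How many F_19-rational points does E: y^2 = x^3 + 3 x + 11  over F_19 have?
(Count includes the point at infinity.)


For each x in F_19, count y with y^2 = x^3 + 3 x + 11 mod 19:
  x = 0: RHS = 11, y in [7, 12]  -> 2 point(s)
  x = 2: RHS = 6, y in [5, 14]  -> 2 point(s)
  x = 3: RHS = 9, y in [3, 16]  -> 2 point(s)
  x = 4: RHS = 11, y in [7, 12]  -> 2 point(s)
  x = 6: RHS = 17, y in [6, 13]  -> 2 point(s)
  x = 9: RHS = 7, y in [8, 11]  -> 2 point(s)
  x = 11: RHS = 7, y in [8, 11]  -> 2 point(s)
  x = 13: RHS = 5, y in [9, 10]  -> 2 point(s)
  x = 14: RHS = 4, y in [2, 17]  -> 2 point(s)
  x = 15: RHS = 11, y in [7, 12]  -> 2 point(s)
  x = 17: RHS = 16, y in [4, 15]  -> 2 point(s)
  x = 18: RHS = 7, y in [8, 11]  -> 2 point(s)
Affine points: 24. Add the point at infinity: total = 25.

#E(F_19) = 25


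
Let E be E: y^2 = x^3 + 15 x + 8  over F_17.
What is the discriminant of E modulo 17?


4 a^3 + 27 b^2 = 4*15^3 + 27*8^2 = 13500 + 1728 = 15228
Delta = -16 * (15228) = -243648
Delta mod 17 = 13

Delta = 13 (mod 17)
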